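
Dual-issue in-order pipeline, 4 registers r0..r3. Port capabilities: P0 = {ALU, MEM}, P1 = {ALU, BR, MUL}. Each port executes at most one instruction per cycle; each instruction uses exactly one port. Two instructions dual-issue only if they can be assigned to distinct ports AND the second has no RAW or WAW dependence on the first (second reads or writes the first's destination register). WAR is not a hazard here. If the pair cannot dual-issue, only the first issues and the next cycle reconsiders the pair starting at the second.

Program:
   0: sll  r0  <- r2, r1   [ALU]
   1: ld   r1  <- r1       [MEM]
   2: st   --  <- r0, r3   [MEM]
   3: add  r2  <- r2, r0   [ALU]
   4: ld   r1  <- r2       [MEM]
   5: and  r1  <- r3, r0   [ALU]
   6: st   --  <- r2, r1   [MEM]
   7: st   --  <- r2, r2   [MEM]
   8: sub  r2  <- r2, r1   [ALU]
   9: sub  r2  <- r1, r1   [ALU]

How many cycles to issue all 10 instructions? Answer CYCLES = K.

CYCLES = 7

c0: i0,i1 sll/ld  dual
c1: i2,i3 st/add  dual
c2: i4 ld  WAW r1
c3: i5 and  RAW r1
c4: i6 st  no-port MEM/MEM
c5: i7,i8 st/sub  dual
c6: i9 sub  tail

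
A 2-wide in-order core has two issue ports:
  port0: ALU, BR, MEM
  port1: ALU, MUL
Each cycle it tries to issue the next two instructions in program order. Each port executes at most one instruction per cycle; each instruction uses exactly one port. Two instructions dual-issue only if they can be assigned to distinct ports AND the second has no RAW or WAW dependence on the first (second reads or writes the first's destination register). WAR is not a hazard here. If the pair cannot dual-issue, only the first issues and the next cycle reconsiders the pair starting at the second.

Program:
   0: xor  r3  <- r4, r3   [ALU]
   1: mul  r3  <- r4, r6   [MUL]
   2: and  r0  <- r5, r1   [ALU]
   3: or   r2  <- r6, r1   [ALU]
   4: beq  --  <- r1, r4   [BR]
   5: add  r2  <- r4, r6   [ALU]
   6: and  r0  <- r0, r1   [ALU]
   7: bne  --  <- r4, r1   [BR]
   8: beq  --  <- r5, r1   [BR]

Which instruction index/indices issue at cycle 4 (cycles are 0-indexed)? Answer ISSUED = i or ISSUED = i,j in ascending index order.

ISSUED = 7

[0] i0  xor  -- WAW r3
[1] i1,i2  mul/and  -- 2-wide
[2] i3,i4  or/beq  -- 2-wide
[3] i5,i6  add/and  -- 2-wide
[4] i7  bne  -- no-port BR/BR
[5] i8  beq  -- tail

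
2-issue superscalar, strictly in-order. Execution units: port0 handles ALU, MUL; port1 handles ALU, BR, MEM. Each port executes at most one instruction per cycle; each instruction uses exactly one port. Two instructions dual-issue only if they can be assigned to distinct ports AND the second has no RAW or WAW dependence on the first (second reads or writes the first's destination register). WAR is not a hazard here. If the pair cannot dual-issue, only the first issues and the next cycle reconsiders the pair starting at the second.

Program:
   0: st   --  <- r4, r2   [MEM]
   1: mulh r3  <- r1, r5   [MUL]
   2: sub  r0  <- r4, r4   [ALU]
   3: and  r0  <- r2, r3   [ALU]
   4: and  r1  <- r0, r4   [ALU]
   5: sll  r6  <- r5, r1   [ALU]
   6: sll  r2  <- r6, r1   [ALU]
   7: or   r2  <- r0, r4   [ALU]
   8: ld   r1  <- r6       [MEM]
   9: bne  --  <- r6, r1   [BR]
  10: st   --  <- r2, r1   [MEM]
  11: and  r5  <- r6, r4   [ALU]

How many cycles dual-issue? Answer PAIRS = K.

PAIRS = 3

[0] i0+i1  st.MEM;mulh.MUL  -- 2-wide
[1] i2  sub.ALU  -- WAW r0
[2] i3  and.ALU  -- RAW r0
[3] i4  and.ALU  -- RAW r1
[4] i5  sll.ALU  -- RAW r6
[5] i6  sll.ALU  -- WAW r2
[6] i7+i8  or.ALU;ld.MEM  -- 2-wide
[7] i9  bne.BR  -- no-port BR/MEM
[8] i10+i11  st.MEM;and.ALU  -- 2-wide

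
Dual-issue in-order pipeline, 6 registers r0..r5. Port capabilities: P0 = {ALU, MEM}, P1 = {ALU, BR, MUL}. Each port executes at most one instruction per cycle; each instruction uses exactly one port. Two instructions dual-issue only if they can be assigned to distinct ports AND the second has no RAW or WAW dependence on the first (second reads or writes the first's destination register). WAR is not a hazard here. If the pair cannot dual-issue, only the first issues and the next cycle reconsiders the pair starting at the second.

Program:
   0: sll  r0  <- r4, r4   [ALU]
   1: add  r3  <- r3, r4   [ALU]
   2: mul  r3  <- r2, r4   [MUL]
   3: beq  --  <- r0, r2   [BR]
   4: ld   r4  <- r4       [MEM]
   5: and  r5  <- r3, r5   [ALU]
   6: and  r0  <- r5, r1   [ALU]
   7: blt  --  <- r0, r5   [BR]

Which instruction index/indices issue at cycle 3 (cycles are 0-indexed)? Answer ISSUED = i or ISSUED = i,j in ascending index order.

  cy0 -> i0/i1 (sll;add) dual
  cy1 -> i2 (mul) no-port MUL/BR
  cy2 -> i3/i4 (beq;ld) dual
  cy3 -> i5 (and) RAW r5
  cy4 -> i6 (and) RAW r0
  cy5 -> i7 (blt) tail

ISSUED = 5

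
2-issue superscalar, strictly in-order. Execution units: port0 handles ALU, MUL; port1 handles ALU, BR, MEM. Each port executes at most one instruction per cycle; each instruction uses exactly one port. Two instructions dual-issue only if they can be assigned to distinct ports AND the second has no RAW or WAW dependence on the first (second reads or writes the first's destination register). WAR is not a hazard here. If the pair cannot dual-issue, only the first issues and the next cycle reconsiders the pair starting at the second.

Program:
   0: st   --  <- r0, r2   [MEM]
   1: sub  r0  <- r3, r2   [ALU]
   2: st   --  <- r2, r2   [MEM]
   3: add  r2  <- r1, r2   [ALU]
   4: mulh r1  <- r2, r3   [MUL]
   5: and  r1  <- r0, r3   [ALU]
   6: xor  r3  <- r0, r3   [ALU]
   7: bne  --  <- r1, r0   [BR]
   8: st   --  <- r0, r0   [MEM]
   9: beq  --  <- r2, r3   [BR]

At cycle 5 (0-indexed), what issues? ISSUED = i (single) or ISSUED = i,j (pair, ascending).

#0 head=0: st.MEM sub.ALU i0/i1 dual
#1 head=2: st.MEM add.ALU i2/i3 dual
#2 head=4: mulh.MUL i4 WAW r1
#3 head=5: and.ALU xor.ALU i5/i6 dual
#4 head=7: bne.BR i7 no-port BR/MEM
#5 head=8: st.MEM i8 no-port MEM/BR
#6 head=9: beq.BR i9 tail

ISSUED = 8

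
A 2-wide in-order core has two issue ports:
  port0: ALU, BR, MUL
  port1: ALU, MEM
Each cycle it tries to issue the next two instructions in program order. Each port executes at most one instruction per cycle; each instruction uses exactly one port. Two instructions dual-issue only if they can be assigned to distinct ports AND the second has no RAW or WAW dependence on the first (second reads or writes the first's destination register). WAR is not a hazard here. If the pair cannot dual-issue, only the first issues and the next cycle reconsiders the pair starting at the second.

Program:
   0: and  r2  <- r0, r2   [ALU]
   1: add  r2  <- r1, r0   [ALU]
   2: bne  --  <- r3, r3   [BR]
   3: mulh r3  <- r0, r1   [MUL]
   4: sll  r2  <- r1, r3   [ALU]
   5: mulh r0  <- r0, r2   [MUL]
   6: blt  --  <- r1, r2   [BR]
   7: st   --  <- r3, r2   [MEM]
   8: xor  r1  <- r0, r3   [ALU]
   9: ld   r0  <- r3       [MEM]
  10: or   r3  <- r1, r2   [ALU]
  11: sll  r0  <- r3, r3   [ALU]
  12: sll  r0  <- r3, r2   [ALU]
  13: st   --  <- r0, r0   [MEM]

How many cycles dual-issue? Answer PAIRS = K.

PAIRS = 3

  cy0 -> i0 (and.ALU) WAW r2
  cy1 -> i1&i2 (add.ALU;bne.BR) 2-wide
  cy2 -> i3 (mulh.MUL) RAW r3
  cy3 -> i4 (sll.ALU) RAW r2
  cy4 -> i5 (mulh.MUL) no-port MUL/BR
  cy5 -> i6&i7 (blt.BR;st.MEM) 2-wide
  cy6 -> i8&i9 (xor.ALU;ld.MEM) 2-wide
  cy7 -> i10 (or.ALU) RAW r3
  cy8 -> i11 (sll.ALU) WAW r0
  cy9 -> i12 (sll.ALU) RAW r0
  cy10 -> i13 (st.MEM) tail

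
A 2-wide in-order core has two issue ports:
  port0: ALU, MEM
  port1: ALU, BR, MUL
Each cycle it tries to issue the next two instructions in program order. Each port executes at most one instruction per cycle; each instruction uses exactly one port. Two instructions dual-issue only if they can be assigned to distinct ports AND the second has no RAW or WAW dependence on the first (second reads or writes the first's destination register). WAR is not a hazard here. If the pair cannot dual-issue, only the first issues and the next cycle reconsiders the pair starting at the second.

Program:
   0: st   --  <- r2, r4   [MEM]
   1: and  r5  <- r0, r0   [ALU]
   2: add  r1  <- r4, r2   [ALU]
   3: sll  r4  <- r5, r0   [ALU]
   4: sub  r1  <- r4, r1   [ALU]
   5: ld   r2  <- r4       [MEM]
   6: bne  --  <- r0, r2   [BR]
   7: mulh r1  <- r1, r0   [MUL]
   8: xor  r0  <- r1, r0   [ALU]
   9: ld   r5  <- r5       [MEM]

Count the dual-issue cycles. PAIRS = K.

t=0 i0,i1:st.MEM and.ALU ; 2-wide
t=1 i2,i3:add.ALU sll.ALU ; 2-wide
t=2 i4,i5:sub.ALU ld.MEM ; 2-wide
t=3 i6:bne.BR ; no-port BR/MUL
t=4 i7:mulh.MUL ; RAW r1
t=5 i8,i9:xor.ALU ld.MEM ; 2-wide

PAIRS = 4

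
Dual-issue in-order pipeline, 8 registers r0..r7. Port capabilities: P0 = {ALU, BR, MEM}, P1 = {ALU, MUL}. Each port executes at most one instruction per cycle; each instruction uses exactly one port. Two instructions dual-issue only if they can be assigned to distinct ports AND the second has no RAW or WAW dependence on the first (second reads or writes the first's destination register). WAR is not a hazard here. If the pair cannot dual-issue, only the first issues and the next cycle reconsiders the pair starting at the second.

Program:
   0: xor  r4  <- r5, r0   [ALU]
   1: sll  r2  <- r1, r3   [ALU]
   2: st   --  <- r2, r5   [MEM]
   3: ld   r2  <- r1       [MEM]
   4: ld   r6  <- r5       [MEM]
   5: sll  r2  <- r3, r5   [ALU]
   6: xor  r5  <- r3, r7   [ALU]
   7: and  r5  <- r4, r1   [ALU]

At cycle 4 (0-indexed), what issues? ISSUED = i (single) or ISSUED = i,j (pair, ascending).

t=0 i0+i1:xor sll ; dual
t=1 i2:st ; no-port MEM/MEM
t=2 i3:ld ; no-port MEM/MEM
t=3 i4+i5:ld sll ; dual
t=4 i6:xor ; WAW r5
t=5 i7:and ; tail

ISSUED = 6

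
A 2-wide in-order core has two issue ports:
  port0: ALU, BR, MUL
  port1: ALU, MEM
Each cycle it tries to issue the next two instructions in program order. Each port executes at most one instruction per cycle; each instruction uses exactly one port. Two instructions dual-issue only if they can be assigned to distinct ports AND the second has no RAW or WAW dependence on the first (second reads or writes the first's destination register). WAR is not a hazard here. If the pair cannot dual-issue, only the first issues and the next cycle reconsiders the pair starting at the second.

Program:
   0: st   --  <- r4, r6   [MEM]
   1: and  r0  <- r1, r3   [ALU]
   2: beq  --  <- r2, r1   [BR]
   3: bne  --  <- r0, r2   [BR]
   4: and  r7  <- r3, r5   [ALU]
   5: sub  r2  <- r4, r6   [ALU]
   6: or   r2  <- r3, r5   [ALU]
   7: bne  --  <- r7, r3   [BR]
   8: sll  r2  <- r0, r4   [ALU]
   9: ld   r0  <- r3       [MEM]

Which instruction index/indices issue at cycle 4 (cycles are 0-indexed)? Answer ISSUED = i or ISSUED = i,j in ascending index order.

ISSUED = 6,7

c0: i0/i1 st.MEM and.ALU  2-wide
c1: i2 beq.BR  no-port BR/BR
c2: i3/i4 bne.BR and.ALU  2-wide
c3: i5 sub.ALU  WAW r2
c4: i6/i7 or.ALU bne.BR  2-wide
c5: i8/i9 sll.ALU ld.MEM  2-wide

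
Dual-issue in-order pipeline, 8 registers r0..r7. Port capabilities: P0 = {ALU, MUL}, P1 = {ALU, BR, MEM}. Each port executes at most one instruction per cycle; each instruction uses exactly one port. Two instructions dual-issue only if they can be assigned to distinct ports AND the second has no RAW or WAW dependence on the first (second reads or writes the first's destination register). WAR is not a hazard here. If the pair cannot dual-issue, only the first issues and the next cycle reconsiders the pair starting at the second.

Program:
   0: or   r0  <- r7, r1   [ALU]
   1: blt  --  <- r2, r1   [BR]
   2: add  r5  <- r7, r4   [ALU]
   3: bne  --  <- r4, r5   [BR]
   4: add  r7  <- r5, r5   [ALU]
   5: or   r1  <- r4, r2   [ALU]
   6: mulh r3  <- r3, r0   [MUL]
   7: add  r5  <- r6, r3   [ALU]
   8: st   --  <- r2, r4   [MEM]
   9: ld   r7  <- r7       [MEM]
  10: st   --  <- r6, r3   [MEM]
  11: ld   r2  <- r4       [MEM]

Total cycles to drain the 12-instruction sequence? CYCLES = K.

CYCLES = 8

c0: i0/i1 or.ALU;blt.BR  2-wide
c1: i2 add.ALU  RAW r5
c2: i3/i4 bne.BR;add.ALU  2-wide
c3: i5/i6 or.ALU;mulh.MUL  2-wide
c4: i7/i8 add.ALU;st.MEM  2-wide
c5: i9 ld.MEM  no-port MEM/MEM
c6: i10 st.MEM  no-port MEM/MEM
c7: i11 ld.MEM  tail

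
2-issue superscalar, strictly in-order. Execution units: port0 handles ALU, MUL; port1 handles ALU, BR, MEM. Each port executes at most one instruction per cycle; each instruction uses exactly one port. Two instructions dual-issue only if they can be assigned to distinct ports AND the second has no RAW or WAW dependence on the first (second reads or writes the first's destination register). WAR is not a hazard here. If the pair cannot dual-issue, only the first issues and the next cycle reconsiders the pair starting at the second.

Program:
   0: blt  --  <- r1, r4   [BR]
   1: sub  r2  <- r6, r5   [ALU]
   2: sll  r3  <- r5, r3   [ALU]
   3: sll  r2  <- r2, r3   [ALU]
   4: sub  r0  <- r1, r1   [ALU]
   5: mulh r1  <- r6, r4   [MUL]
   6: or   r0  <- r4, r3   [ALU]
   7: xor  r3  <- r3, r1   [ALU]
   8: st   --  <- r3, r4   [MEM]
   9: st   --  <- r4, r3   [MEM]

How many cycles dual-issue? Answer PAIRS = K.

  cy0 -> i0+i1 (blt.BR+sub.ALU) pair
  cy1 -> i2 (sll.ALU) RAW r3
  cy2 -> i3+i4 (sll.ALU+sub.ALU) pair
  cy3 -> i5+i6 (mulh.MUL+or.ALU) pair
  cy4 -> i7 (xor.ALU) RAW r3
  cy5 -> i8 (st.MEM) no-port MEM/MEM
  cy6 -> i9 (st.MEM) tail

PAIRS = 3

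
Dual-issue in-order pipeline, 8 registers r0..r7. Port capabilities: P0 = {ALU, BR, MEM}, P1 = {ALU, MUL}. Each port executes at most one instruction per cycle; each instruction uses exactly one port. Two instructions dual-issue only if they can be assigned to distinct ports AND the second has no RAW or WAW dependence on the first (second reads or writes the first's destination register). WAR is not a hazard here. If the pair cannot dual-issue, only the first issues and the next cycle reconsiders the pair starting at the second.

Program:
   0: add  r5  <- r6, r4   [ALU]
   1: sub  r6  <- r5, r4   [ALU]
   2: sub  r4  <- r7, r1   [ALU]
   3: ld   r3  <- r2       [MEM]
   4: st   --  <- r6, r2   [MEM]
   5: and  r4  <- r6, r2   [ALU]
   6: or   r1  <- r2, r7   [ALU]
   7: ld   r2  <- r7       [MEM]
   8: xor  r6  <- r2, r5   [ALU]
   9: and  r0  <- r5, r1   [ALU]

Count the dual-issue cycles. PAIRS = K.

[0] i0  add.ALU  -- RAW r5
[1] i1,i2  sub.ALU sub.ALU  -- 2-wide
[2] i3  ld.MEM  -- no-port MEM/MEM
[3] i4,i5  st.MEM and.ALU  -- 2-wide
[4] i6,i7  or.ALU ld.MEM  -- 2-wide
[5] i8,i9  xor.ALU and.ALU  -- 2-wide

PAIRS = 4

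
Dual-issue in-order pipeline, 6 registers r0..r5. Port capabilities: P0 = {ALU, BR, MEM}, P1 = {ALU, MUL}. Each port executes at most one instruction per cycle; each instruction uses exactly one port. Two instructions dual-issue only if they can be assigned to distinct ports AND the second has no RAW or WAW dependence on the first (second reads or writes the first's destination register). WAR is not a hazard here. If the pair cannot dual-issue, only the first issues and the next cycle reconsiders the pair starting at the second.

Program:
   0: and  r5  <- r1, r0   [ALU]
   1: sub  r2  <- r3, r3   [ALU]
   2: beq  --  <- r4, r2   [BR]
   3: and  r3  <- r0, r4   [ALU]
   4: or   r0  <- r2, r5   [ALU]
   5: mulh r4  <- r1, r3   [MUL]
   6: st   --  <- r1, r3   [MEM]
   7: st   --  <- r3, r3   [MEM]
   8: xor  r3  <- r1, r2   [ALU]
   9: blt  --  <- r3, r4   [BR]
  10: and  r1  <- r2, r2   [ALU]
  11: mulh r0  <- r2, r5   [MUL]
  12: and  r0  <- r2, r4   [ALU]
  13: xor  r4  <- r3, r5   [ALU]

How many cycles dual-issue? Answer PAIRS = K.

[0] i0/i1  and+sub  -- dual
[1] i2/i3  beq+and  -- dual
[2] i4/i5  or+mulh  -- dual
[3] i6  st  -- no-port MEM/MEM
[4] i7/i8  st+xor  -- dual
[5] i9/i10  blt+and  -- dual
[6] i11  mulh  -- WAW r0
[7] i12/i13  and+xor  -- dual

PAIRS = 6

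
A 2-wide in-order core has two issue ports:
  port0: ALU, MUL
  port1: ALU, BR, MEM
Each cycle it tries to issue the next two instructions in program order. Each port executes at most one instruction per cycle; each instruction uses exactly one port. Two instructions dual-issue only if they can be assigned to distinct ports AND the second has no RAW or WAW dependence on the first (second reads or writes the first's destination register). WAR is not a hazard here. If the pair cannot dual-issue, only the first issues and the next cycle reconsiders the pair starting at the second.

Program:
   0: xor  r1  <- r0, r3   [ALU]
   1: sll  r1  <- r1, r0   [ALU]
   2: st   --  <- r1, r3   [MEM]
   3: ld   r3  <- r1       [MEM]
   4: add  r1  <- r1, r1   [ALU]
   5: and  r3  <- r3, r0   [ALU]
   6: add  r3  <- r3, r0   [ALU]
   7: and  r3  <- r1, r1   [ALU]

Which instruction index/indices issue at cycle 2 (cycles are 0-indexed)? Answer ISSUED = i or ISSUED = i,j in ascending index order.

ISSUED = 2

t=0 i0:xor ; RAW+WAW r1
t=1 i1:sll ; RAW r1
t=2 i2:st ; no-port MEM/MEM
t=3 i3+i4:ld/add ; pair
t=4 i5:and ; RAW+WAW r3
t=5 i6:add ; WAW r3
t=6 i7:and ; tail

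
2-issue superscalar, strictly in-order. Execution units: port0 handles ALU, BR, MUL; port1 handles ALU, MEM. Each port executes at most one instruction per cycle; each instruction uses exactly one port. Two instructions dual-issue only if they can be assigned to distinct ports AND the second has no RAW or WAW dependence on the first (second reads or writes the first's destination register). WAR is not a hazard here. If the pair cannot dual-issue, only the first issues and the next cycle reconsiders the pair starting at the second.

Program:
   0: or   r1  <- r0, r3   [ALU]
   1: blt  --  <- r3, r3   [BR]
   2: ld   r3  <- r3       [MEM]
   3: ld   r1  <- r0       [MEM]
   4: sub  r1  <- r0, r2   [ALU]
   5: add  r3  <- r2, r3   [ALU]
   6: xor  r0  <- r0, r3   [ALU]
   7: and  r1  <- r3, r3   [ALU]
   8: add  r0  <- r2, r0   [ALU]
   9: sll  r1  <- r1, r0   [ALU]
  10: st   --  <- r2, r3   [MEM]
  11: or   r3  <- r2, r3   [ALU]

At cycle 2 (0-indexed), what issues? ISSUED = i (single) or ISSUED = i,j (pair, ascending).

ISSUED = 3

[0] i0&i1  or.ALU blt.BR  -- 2-wide
[1] i2  ld.MEM  -- no-port MEM/MEM
[2] i3  ld.MEM  -- WAW r1
[3] i4&i5  sub.ALU add.ALU  -- 2-wide
[4] i6&i7  xor.ALU and.ALU  -- 2-wide
[5] i8  add.ALU  -- RAW r0
[6] i9&i10  sll.ALU st.MEM  -- 2-wide
[7] i11  or.ALU  -- tail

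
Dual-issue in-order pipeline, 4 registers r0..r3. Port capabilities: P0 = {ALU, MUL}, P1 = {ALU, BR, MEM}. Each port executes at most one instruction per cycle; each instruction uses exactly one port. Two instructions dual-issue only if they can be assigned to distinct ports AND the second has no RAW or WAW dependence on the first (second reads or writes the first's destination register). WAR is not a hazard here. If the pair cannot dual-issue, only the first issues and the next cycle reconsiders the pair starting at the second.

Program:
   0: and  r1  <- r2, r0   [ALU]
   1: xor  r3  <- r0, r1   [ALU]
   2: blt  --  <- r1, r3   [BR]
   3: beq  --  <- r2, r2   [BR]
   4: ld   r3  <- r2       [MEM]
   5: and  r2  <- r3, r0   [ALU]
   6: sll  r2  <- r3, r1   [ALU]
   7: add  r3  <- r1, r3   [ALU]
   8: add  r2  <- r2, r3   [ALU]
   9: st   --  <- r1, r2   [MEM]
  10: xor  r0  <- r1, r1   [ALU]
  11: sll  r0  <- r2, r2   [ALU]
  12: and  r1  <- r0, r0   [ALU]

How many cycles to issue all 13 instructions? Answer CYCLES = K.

CYCLES = 11

  cy0 -> i0 (and.ALU) RAW r1
  cy1 -> i1 (xor.ALU) RAW r3
  cy2 -> i2 (blt.BR) no-port BR/BR
  cy3 -> i3 (beq.BR) no-port BR/MEM
  cy4 -> i4 (ld.MEM) RAW r3
  cy5 -> i5 (and.ALU) WAW r2
  cy6 -> i6,i7 (sll.ALU/add.ALU) 2-wide
  cy7 -> i8 (add.ALU) RAW r2
  cy8 -> i9,i10 (st.MEM/xor.ALU) 2-wide
  cy9 -> i11 (sll.ALU) RAW r0
  cy10 -> i12 (and.ALU) tail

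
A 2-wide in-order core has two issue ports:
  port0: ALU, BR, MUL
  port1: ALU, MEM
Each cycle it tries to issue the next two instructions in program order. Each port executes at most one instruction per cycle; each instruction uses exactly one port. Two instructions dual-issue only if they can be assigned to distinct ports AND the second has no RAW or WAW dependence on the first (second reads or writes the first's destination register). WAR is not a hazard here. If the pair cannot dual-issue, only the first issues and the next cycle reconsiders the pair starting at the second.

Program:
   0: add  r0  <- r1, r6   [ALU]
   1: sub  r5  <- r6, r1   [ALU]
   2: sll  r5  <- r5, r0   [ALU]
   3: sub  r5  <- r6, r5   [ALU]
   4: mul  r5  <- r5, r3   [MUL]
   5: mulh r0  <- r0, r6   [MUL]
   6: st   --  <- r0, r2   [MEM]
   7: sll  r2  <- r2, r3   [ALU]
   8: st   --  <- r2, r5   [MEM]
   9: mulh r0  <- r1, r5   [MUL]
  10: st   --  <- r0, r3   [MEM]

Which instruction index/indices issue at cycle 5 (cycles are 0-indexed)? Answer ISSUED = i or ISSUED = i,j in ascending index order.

[0] i0&i1  add.ALU+sub.ALU  -- dual
[1] i2  sll.ALU  -- RAW+WAW r5
[2] i3  sub.ALU  -- RAW+WAW r5
[3] i4  mul.MUL  -- no-port MUL/MUL
[4] i5  mulh.MUL  -- RAW r0
[5] i6&i7  st.MEM+sll.ALU  -- dual
[6] i8&i9  st.MEM+mulh.MUL  -- dual
[7] i10  st.MEM  -- tail

ISSUED = 6,7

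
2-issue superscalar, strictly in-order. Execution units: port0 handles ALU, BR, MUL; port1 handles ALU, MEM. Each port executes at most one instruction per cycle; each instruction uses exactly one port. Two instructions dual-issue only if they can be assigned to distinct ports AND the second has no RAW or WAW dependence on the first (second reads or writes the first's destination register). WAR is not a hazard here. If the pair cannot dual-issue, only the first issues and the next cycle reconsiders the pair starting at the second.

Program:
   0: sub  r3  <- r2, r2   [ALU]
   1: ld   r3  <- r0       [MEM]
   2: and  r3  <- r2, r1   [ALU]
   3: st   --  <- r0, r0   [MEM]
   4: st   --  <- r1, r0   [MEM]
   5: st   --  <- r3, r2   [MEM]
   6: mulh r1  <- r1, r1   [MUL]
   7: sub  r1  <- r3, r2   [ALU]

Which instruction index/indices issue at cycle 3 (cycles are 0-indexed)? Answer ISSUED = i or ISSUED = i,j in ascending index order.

ISSUED = 4

  cy0 -> i0 (sub.ALU) WAW r3
  cy1 -> i1 (ld.MEM) WAW r3
  cy2 -> i2,i3 (and.ALU+st.MEM) 2-wide
  cy3 -> i4 (st.MEM) no-port MEM/MEM
  cy4 -> i5,i6 (st.MEM+mulh.MUL) 2-wide
  cy5 -> i7 (sub.ALU) tail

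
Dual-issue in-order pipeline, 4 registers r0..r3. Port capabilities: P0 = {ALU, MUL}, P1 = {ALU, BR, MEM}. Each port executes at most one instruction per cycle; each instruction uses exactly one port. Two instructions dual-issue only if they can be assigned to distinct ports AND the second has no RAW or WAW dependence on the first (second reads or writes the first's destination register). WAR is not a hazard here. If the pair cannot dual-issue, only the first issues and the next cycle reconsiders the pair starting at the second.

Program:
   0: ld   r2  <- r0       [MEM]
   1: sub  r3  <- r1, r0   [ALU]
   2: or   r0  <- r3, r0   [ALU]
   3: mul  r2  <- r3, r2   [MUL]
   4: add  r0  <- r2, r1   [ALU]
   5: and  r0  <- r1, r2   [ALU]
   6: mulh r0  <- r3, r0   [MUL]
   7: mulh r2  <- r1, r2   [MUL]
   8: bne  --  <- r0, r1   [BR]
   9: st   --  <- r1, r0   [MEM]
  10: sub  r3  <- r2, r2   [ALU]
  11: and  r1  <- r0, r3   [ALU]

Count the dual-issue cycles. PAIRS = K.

c0: i0+i1 ld sub  pair
c1: i2+i3 or mul  pair
c2: i4 add  WAW r0
c3: i5 and  RAW+WAW r0
c4: i6 mulh  no-port MUL/MUL
c5: i7+i8 mulh bne  pair
c6: i9+i10 st sub  pair
c7: i11 and  tail

PAIRS = 4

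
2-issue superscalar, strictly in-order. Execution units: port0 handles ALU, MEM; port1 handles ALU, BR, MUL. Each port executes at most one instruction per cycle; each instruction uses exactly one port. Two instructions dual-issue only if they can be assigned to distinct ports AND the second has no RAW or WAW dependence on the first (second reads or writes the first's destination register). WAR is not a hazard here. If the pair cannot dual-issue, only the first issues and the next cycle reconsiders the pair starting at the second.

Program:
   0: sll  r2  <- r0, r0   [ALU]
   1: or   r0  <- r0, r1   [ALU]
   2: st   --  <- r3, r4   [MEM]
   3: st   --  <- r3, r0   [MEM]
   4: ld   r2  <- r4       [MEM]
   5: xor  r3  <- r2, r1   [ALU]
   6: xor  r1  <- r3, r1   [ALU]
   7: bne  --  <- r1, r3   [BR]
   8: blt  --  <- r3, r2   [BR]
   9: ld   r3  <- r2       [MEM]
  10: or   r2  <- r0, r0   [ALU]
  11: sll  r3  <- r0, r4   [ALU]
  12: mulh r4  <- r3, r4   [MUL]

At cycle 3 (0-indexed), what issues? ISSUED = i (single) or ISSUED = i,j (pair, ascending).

ISSUED = 4

0. sll.ALU+or.ALU @i0/i1  | pair
1. st.MEM @i2  | no-port MEM/MEM
2. st.MEM @i3  | no-port MEM/MEM
3. ld.MEM @i4  | RAW r2
4. xor.ALU @i5  | RAW r3
5. xor.ALU @i6  | RAW r1
6. bne.BR @i7  | no-port BR/BR
7. blt.BR+ld.MEM @i8/i9  | pair
8. or.ALU+sll.ALU @i10/i11  | pair
9. mulh.MUL @i12  | tail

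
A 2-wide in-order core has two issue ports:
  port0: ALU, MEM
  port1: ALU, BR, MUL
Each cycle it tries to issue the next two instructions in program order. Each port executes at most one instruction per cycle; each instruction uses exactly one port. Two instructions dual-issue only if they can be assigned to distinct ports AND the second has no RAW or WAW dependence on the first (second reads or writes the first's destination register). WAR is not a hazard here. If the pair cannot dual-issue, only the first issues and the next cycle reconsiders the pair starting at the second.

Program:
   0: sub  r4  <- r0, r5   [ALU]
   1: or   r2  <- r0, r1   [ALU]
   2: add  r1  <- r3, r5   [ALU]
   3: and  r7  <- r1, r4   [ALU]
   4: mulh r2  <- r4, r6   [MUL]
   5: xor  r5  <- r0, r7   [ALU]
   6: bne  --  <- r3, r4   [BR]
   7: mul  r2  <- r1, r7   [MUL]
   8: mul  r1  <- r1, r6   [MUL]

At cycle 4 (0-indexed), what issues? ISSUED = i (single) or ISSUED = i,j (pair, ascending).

0. sub.ALU/or.ALU @i0/i1  | pair
1. add.ALU @i2  | RAW r1
2. and.ALU/mulh.MUL @i3/i4  | pair
3. xor.ALU/bne.BR @i5/i6  | pair
4. mul.MUL @i7  | no-port MUL/MUL
5. mul.MUL @i8  | tail

ISSUED = 7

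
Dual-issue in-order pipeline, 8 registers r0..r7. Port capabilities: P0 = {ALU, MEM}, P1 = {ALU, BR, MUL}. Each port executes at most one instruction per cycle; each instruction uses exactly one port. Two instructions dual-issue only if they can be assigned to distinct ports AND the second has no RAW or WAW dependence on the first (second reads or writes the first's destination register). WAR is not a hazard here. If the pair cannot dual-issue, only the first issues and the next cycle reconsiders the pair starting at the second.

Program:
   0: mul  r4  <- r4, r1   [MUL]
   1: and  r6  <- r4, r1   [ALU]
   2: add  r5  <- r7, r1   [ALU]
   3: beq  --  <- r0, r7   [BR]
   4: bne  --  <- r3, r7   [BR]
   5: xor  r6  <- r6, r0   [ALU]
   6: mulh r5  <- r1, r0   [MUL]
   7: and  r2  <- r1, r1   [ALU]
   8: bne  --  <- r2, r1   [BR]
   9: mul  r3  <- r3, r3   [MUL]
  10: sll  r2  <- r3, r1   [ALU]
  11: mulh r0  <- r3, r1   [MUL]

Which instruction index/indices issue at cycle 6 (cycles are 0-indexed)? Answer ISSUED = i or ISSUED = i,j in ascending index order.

0. mul.MUL @i0  | RAW r4
1. and.ALU+add.ALU @i1+i2  | pair
2. beq.BR @i3  | no-port BR/BR
3. bne.BR+xor.ALU @i4+i5  | pair
4. mulh.MUL+and.ALU @i6+i7  | pair
5. bne.BR @i8  | no-port BR/MUL
6. mul.MUL @i9  | RAW r3
7. sll.ALU+mulh.MUL @i10+i11  | pair

ISSUED = 9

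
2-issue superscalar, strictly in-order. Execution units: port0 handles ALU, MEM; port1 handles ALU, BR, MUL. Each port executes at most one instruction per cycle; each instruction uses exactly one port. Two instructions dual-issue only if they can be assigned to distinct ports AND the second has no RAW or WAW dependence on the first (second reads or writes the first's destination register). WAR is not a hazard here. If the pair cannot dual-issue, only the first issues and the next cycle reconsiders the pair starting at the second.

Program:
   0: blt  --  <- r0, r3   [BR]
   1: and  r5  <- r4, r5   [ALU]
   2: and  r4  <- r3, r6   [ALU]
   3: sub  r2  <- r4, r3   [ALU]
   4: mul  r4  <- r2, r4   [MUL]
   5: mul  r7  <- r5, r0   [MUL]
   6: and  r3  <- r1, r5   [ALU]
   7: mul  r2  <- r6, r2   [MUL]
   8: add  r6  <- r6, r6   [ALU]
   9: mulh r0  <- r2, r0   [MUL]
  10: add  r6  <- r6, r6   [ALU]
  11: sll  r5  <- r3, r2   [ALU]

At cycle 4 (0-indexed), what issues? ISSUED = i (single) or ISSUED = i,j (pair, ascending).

ISSUED = 5,6

t=0 i0,i1:blt.BR and.ALU ; 2-wide
t=1 i2:and.ALU ; RAW r4
t=2 i3:sub.ALU ; RAW r2
t=3 i4:mul.MUL ; no-port MUL/MUL
t=4 i5,i6:mul.MUL and.ALU ; 2-wide
t=5 i7,i8:mul.MUL add.ALU ; 2-wide
t=6 i9,i10:mulh.MUL add.ALU ; 2-wide
t=7 i11:sll.ALU ; tail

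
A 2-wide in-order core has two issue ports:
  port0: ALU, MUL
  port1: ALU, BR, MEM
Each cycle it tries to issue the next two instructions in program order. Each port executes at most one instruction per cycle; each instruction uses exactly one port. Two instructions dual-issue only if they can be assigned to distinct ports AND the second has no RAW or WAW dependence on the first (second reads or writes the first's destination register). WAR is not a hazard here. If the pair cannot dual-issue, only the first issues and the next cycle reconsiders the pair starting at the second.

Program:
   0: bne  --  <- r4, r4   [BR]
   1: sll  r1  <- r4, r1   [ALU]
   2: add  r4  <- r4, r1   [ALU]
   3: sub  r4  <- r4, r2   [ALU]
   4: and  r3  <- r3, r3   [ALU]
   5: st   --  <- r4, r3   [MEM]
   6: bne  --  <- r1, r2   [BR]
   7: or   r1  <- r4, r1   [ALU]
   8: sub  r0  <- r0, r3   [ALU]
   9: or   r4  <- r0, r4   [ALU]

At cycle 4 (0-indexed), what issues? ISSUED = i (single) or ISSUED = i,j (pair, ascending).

  cy0 -> i0/i1 (bne.BR/sll.ALU) 2-wide
  cy1 -> i2 (add.ALU) RAW+WAW r4
  cy2 -> i3/i4 (sub.ALU/and.ALU) 2-wide
  cy3 -> i5 (st.MEM) no-port MEM/BR
  cy4 -> i6/i7 (bne.BR/or.ALU) 2-wide
  cy5 -> i8 (sub.ALU) RAW r0
  cy6 -> i9 (or.ALU) tail

ISSUED = 6,7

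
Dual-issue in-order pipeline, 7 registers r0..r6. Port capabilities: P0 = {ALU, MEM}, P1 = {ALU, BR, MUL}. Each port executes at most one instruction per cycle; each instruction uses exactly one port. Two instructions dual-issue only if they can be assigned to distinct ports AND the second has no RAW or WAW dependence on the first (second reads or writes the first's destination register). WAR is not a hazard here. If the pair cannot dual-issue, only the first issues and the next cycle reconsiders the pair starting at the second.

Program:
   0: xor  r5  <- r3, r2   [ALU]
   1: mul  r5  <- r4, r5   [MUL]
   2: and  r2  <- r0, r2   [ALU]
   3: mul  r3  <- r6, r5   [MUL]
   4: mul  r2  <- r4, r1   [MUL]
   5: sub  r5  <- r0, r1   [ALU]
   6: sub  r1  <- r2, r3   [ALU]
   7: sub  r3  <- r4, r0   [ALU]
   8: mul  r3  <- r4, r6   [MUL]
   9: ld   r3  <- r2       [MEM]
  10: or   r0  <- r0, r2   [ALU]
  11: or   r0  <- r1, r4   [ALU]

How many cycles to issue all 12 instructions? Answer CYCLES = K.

CYCLES = 8

  cy0 -> i0 (xor.ALU) RAW+WAW r5
  cy1 -> i1/i2 (mul.MUL and.ALU) pair
  cy2 -> i3 (mul.MUL) no-port MUL/MUL
  cy3 -> i4/i5 (mul.MUL sub.ALU) pair
  cy4 -> i6/i7 (sub.ALU sub.ALU) pair
  cy5 -> i8 (mul.MUL) WAW r3
  cy6 -> i9/i10 (ld.MEM or.ALU) pair
  cy7 -> i11 (or.ALU) tail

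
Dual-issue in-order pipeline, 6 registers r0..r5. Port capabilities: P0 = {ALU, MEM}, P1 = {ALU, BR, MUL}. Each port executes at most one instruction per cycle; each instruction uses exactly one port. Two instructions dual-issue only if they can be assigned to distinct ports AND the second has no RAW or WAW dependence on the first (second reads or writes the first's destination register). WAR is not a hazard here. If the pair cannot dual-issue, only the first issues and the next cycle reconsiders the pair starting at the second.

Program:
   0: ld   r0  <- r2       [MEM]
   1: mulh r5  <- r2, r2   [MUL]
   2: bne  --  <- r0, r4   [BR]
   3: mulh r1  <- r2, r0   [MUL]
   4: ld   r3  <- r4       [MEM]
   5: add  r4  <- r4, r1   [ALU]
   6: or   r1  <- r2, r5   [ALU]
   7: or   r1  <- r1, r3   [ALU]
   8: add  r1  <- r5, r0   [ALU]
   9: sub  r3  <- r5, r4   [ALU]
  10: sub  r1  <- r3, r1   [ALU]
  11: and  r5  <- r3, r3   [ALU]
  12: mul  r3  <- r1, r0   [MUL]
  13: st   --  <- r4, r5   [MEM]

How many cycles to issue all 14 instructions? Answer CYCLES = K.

c0: i0,i1 ld.MEM;mulh.MUL  pair
c1: i2 bne.BR  no-port BR/MUL
c2: i3,i4 mulh.MUL;ld.MEM  pair
c3: i5,i6 add.ALU;or.ALU  pair
c4: i7 or.ALU  WAW r1
c5: i8,i9 add.ALU;sub.ALU  pair
c6: i10,i11 sub.ALU;and.ALU  pair
c7: i12,i13 mul.MUL;st.MEM  pair

CYCLES = 8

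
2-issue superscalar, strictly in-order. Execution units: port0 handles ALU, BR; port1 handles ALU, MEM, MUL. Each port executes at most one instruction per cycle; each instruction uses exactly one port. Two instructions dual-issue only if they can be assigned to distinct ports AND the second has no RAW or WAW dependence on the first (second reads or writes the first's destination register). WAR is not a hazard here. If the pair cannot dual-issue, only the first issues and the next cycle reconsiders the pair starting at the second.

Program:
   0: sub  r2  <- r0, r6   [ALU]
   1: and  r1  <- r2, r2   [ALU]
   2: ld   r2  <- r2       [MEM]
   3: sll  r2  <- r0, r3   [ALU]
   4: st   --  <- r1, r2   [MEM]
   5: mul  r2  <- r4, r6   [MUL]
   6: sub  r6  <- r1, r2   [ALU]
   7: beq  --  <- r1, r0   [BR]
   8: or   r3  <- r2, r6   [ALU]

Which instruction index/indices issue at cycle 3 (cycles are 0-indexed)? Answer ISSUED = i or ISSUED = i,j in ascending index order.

ISSUED = 4

[0] i0  sub.ALU  -- RAW r2
[1] i1,i2  and.ALU;ld.MEM  -- dual
[2] i3  sll.ALU  -- RAW r2
[3] i4  st.MEM  -- no-port MEM/MUL
[4] i5  mul.MUL  -- RAW r2
[5] i6,i7  sub.ALU;beq.BR  -- dual
[6] i8  or.ALU  -- tail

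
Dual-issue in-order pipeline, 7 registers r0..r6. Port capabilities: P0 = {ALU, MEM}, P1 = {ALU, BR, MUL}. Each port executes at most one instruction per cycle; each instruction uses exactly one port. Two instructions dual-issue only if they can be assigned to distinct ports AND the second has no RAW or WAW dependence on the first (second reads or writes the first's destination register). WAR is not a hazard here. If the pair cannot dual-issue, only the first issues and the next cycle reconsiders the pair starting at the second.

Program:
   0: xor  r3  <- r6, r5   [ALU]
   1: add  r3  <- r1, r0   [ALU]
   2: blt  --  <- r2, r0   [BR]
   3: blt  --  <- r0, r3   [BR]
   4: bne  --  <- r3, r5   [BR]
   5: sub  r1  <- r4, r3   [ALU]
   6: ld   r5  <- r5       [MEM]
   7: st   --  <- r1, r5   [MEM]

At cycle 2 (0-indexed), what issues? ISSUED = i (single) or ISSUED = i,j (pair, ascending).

t=0 i0:xor.ALU ; WAW r3
t=1 i1&i2:add.ALU/blt.BR ; dual
t=2 i3:blt.BR ; no-port BR/BR
t=3 i4&i5:bne.BR/sub.ALU ; dual
t=4 i6:ld.MEM ; no-port MEM/MEM
t=5 i7:st.MEM ; tail

ISSUED = 3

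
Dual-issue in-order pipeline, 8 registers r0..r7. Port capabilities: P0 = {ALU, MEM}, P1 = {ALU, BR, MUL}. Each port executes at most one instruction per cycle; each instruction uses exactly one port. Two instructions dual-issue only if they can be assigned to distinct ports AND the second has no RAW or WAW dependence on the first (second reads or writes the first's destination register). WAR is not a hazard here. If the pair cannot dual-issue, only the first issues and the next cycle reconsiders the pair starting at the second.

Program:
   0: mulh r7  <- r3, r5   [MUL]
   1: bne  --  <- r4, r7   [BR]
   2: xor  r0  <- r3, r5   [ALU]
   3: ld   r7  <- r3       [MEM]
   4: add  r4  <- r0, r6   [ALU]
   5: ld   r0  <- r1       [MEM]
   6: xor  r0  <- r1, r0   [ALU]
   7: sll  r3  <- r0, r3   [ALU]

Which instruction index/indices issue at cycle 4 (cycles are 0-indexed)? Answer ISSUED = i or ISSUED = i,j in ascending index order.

0. mulh.MUL @i0  | no-port MUL/BR
1. bne.BR+xor.ALU @i1/i2  | dual
2. ld.MEM+add.ALU @i3/i4  | dual
3. ld.MEM @i5  | RAW+WAW r0
4. xor.ALU @i6  | RAW r0
5. sll.ALU @i7  | tail

ISSUED = 6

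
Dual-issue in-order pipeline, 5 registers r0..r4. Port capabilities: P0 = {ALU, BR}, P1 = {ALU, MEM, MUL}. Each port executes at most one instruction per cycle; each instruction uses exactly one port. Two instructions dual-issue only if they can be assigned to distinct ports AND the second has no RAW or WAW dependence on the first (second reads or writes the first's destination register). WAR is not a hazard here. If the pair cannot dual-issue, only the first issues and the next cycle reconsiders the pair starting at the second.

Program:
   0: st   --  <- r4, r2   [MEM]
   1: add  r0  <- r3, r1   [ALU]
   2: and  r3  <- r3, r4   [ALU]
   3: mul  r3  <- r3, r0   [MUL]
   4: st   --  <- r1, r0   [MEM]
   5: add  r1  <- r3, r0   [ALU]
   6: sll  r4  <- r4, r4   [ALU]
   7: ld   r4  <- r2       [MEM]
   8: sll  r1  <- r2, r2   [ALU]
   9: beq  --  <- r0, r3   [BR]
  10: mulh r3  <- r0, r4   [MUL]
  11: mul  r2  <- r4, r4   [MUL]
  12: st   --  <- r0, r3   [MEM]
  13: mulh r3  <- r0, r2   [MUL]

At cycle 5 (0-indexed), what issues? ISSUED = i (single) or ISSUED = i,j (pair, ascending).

ISSUED = 7,8

c0: i0/i1 st.MEM;add.ALU  pair
c1: i2 and.ALU  RAW+WAW r3
c2: i3 mul.MUL  no-port MUL/MEM
c3: i4/i5 st.MEM;add.ALU  pair
c4: i6 sll.ALU  WAW r4
c5: i7/i8 ld.MEM;sll.ALU  pair
c6: i9/i10 beq.BR;mulh.MUL  pair
c7: i11 mul.MUL  no-port MUL/MEM
c8: i12 st.MEM  no-port MEM/MUL
c9: i13 mulh.MUL  tail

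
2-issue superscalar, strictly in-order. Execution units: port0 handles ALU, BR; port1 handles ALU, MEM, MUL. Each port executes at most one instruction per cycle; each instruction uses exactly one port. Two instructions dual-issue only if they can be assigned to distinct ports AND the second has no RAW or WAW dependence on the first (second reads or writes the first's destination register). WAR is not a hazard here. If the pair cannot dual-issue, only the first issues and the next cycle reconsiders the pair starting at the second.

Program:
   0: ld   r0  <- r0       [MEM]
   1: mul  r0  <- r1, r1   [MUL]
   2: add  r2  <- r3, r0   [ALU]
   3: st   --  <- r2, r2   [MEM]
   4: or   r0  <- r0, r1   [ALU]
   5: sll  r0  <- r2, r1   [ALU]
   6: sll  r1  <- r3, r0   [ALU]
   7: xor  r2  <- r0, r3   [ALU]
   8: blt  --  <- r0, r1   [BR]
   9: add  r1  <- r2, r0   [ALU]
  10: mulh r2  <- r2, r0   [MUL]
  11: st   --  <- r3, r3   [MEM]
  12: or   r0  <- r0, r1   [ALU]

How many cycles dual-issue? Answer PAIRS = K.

PAIRS = 4

c0: i0 ld  no-port MEM/MUL
c1: i1 mul  RAW r0
c2: i2 add  RAW r2
c3: i3&i4 st or  dual
c4: i5 sll  RAW r0
c5: i6&i7 sll xor  dual
c6: i8&i9 blt add  dual
c7: i10 mulh  no-port MUL/MEM
c8: i11&i12 st or  dual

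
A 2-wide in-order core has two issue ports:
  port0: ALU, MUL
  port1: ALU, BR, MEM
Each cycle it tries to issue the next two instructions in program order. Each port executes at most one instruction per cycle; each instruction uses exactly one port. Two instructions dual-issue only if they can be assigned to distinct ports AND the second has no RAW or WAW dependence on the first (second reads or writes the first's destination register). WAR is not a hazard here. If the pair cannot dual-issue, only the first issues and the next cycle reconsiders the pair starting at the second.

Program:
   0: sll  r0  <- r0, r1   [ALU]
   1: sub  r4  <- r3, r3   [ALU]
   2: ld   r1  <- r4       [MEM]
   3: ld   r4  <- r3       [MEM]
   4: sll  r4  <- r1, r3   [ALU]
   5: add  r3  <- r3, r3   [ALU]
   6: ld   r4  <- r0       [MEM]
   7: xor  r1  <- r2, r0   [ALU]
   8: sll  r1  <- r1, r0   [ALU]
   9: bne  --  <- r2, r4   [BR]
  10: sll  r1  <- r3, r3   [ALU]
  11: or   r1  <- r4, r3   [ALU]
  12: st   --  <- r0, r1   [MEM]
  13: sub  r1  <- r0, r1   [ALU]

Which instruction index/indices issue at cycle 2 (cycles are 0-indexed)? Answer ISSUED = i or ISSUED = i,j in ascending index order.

  cy0 -> i0/i1 (sll.ALU/sub.ALU) 2-wide
  cy1 -> i2 (ld.MEM) no-port MEM/MEM
  cy2 -> i3 (ld.MEM) WAW r4
  cy3 -> i4/i5 (sll.ALU/add.ALU) 2-wide
  cy4 -> i6/i7 (ld.MEM/xor.ALU) 2-wide
  cy5 -> i8/i9 (sll.ALU/bne.BR) 2-wide
  cy6 -> i10 (sll.ALU) WAW r1
  cy7 -> i11 (or.ALU) RAW r1
  cy8 -> i12/i13 (st.MEM/sub.ALU) 2-wide

ISSUED = 3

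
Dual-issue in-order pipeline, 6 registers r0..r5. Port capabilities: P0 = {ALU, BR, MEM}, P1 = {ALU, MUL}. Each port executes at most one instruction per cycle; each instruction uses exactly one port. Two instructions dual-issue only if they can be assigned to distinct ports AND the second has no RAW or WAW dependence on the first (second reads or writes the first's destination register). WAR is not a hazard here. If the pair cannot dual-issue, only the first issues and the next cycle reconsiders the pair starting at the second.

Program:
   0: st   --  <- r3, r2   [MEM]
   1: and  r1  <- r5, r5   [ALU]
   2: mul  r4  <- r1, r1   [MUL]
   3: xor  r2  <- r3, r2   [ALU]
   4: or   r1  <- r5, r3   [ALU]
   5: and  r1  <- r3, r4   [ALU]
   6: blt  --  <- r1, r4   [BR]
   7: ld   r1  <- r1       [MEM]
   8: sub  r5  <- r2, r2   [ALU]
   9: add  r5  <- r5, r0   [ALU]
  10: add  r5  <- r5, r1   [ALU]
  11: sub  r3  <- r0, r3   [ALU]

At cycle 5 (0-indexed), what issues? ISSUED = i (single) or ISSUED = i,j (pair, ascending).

ISSUED = 7,8

#0 head=0: st.MEM/and.ALU i0&i1 dual
#1 head=2: mul.MUL/xor.ALU i2&i3 dual
#2 head=4: or.ALU i4 WAW r1
#3 head=5: and.ALU i5 RAW r1
#4 head=6: blt.BR i6 no-port BR/MEM
#5 head=7: ld.MEM/sub.ALU i7&i8 dual
#6 head=9: add.ALU i9 RAW+WAW r5
#7 head=10: add.ALU/sub.ALU i10&i11 dual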